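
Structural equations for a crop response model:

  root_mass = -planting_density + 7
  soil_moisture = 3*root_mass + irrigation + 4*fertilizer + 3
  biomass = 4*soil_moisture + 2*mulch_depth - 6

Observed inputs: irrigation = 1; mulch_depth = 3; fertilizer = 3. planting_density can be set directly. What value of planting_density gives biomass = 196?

Substituting into the soil_moisture equation gives soil_moisture = -3*planting_density + 37.
Substituting into the biomass equation gives biomass = -12*planting_density + 148.
Solve -12*planting_density + 148 = 196: planting_density = (196 - 148) / -12 = -4.

planting_density = -4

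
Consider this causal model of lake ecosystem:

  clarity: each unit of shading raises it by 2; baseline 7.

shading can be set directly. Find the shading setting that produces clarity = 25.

shading = 9

Solve 2*shading + 7 = 25: shading = (25 - 7) / 2 = 9.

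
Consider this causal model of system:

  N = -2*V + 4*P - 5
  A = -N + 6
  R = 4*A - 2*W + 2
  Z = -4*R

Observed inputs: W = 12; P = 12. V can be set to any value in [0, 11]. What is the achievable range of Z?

Substituting into the N equation gives N = -2*V + 43.
A becomes 2*V - 37.
This gives R = 8*V - 170.
Z becomes -32*V + 680.
Linear in V, so extremes are at the endpoints: V = 0 gives Z = 680; V = 11 gives Z = 328.

328 to 680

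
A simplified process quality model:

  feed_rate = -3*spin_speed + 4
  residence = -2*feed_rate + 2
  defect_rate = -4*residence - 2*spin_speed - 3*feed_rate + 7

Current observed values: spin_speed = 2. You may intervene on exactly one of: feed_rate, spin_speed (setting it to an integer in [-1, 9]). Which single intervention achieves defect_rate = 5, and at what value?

set feed_rate = 2

Intervening on feed_rate: with other inputs at their observed values, defect_rate = 5*feed_rate - 5. Solving for 5 gives feed_rate = 2, within [-1, 9].
Intervening on spin_speed: defect_rate = -17*spin_speed + 19. Reaching 5 requires spin_speed = 14/17, not an integer.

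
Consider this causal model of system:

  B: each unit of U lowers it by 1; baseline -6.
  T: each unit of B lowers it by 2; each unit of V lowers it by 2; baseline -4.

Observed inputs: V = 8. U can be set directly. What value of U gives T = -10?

Substituting into the T equation gives T = 2*U - 8.
Solve 2*U - 8 = -10: U = (-10 + 8) / 2 = -1.

U = -1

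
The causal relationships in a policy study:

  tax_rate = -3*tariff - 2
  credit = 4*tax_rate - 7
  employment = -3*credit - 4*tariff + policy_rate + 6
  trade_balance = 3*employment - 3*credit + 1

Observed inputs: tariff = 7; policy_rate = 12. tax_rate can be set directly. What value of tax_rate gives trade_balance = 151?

Intervening on tax_rate fixes its value directly, overriding its dependence on tariff.
Substituting into the employment equation gives employment = -12*tax_rate + 11.
Substituting into the trade_balance equation gives trade_balance = -48*tax_rate + 55.
Solve -48*tax_rate + 55 = 151: tax_rate = (151 - 55) / -48 = -2.

tax_rate = -2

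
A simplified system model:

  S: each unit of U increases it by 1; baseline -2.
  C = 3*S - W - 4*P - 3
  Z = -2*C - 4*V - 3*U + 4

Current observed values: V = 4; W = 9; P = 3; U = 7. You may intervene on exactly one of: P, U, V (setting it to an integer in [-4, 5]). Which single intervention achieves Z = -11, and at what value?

set V = 3

Intervening on P: Z = 8*P - 39. Reaching -11 requires P = 7/2, not an integer.
Intervening on U: Z = -9*U + 48. Reaching -11 requires U = 59/9, not an integer.
Intervening on V: with other inputs at their observed values, Z = -4*V + 1. Solving for -11 gives V = 3, within [-4, 5].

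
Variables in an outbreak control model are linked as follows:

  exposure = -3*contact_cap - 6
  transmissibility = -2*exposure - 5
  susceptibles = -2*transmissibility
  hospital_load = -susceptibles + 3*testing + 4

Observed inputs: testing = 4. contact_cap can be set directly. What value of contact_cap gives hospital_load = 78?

contact_cap = 4

Substituting into the transmissibility equation gives transmissibility = 6*contact_cap + 7.
This gives susceptibles = -12*contact_cap - 14.
Substituting into the hospital_load equation gives hospital_load = 12*contact_cap + 30.
Solve 12*contact_cap + 30 = 78: contact_cap = (78 - 30) / 12 = 4.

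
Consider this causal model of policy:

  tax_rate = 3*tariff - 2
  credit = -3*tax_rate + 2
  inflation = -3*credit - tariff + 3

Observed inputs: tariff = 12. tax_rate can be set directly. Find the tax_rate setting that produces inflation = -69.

Intervening on tax_rate fixes its value directly, overriding its dependence on tariff.
Substituting into the inflation equation gives inflation = 9*tax_rate - 15.
Solve 9*tax_rate - 15 = -69: tax_rate = (-69 + 15) / 9 = -6.

tax_rate = -6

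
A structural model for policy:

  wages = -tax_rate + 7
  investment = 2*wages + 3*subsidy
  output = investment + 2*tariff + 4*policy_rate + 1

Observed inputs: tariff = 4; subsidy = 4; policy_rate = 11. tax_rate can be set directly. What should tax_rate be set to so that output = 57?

Substituting into the investment equation gives investment = -2*tax_rate + 26.
Substituting into the output equation gives output = -2*tax_rate + 79.
Solve -2*tax_rate + 79 = 57: tax_rate = (57 - 79) / -2 = 11.

tax_rate = 11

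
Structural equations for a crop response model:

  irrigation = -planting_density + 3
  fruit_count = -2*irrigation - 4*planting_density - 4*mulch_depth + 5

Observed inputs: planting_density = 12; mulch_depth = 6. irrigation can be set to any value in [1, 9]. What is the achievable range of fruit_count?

Intervening on irrigation fixes its value directly, overriding its dependence on planting_density.
Substituting into the fruit_count equation gives fruit_count = -2*irrigation - 67.
Linear in irrigation, so extremes are at the endpoints: irrigation = 1 gives fruit_count = -69; irrigation = 9 gives fruit_count = -85.

-85 to -69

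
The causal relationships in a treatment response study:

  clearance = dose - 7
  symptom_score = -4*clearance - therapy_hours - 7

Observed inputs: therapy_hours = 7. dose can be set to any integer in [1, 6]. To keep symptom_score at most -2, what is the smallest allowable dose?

Substituting into the symptom_score equation gives symptom_score = -4*dose + 14.
Require -4*dose + 14 ≤ -2, so dose ≥ 4.
The smallest integer in [1, 6] satisfying this is 4.

dose = 4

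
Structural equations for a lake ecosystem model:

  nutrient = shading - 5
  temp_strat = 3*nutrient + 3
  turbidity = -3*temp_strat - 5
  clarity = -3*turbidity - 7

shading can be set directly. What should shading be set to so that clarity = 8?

shading = 4

Substituting into the temp_strat equation gives temp_strat = 3*shading - 12.
This gives turbidity = -9*shading + 31.
This gives clarity = 27*shading - 100.
Solve 27*shading - 100 = 8: shading = (8 + 100) / 27 = 4.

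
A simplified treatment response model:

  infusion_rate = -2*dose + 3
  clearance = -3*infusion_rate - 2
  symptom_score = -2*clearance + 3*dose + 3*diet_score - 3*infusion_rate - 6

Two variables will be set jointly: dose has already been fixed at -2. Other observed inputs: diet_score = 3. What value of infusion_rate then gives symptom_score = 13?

With dose held at -2:
Intervening on infusion_rate fixes its value directly, overriding its dependence on dose.
Substituting into the symptom_score equation gives symptom_score = 3*infusion_rate + 1.
Solve 3*infusion_rate + 1 = 13: infusion_rate = (13 - 1) / 3 = 4.

infusion_rate = 4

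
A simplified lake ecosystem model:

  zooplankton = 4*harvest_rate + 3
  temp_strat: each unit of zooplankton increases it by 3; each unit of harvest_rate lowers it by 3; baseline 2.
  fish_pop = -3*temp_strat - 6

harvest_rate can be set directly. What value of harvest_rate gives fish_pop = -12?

harvest_rate = -1

Substituting into the temp_strat equation gives temp_strat = 9*harvest_rate + 11.
This gives fish_pop = -27*harvest_rate - 39.
Solve -27*harvest_rate - 39 = -12: harvest_rate = (-12 + 39) / -27 = -1.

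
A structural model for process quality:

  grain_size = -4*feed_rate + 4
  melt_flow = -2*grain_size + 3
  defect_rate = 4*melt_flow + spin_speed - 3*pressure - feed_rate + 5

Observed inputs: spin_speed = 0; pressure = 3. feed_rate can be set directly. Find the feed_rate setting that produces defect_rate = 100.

feed_rate = 4

Substituting into the melt_flow equation gives melt_flow = 8*feed_rate - 5.
Substituting into the defect_rate equation gives defect_rate = 31*feed_rate - 24.
Solve 31*feed_rate - 24 = 100: feed_rate = (100 + 24) / 31 = 4.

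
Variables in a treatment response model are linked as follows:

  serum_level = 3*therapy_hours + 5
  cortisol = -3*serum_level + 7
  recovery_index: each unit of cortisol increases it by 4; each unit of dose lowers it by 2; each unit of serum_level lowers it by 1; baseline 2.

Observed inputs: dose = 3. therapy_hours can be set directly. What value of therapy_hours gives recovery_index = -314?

therapy_hours = 7

Substituting into the cortisol equation gives cortisol = -9*therapy_hours - 8.
Substituting into the recovery_index equation gives recovery_index = -39*therapy_hours - 41.
Solve -39*therapy_hours - 41 = -314: therapy_hours = (-314 + 41) / -39 = 7.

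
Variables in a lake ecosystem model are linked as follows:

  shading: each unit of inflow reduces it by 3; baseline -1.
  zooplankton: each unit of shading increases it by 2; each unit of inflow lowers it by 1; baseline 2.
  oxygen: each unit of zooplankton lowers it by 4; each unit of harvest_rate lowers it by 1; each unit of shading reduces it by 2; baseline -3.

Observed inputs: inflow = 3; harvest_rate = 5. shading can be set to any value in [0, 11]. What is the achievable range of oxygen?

-114 to -4

Intervening on shading fixes its value directly, overriding its dependence on inflow.
Substituting into the zooplankton equation gives zooplankton = 2*shading - 1.
Substituting into the oxygen equation gives oxygen = -10*shading - 4.
Linear in shading, so extremes are at the endpoints: shading = 0 gives oxygen = -4; shading = 11 gives oxygen = -114.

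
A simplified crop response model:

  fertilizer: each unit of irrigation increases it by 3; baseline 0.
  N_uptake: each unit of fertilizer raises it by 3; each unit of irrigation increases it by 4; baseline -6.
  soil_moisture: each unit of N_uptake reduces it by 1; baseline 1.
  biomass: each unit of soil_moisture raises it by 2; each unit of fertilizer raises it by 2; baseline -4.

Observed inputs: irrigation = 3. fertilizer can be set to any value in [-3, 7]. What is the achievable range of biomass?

-42 to -2

Intervening on fertilizer fixes its value directly, overriding its dependence on irrigation.
Substituting into the N_uptake equation gives N_uptake = 3*fertilizer + 6.
Substituting into the soil_moisture equation gives soil_moisture = -3*fertilizer - 5.
So biomass = -4*fertilizer - 14.
Linear in fertilizer, so extremes are at the endpoints: fertilizer = -3 gives biomass = -2; fertilizer = 7 gives biomass = -42.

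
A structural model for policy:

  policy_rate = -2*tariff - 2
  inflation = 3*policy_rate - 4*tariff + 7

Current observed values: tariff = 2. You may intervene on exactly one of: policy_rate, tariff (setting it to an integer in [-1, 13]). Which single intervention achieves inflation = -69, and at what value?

set tariff = 7

Intervening on policy_rate: inflation = 3*policy_rate - 1. Reaching -69 requires policy_rate = -68/3, not an integer.
Intervening on tariff: with other inputs at their observed values, inflation = -10*tariff + 1. Solving for -69 gives tariff = 7, within [-1, 13].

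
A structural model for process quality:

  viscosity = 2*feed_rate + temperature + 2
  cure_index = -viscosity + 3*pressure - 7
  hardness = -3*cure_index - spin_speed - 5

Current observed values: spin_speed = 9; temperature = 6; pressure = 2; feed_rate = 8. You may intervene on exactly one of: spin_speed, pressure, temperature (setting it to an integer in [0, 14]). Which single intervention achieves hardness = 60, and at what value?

set spin_speed = 10

Intervening on spin_speed: with other inputs at their observed values, hardness = -spin_speed + 70. Solving for 60 gives spin_speed = 10, within [0, 14].
Intervening on pressure: hardness = -9*pressure + 79. Reaching 60 requires pressure = 19/9, not an integer.
Intervening on temperature: hardness = 3*temperature + 43. Reaching 60 requires temperature = 17/3, not an integer.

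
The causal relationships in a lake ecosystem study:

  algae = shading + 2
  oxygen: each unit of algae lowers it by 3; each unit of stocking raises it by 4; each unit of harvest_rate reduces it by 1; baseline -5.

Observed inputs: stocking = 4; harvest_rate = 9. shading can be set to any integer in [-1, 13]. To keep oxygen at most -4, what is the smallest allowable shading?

shading = 0

Substituting into the oxygen equation gives oxygen = -3*shading - 4.
Require -3*shading - 4 ≤ -4, so shading ≥ 0.
The smallest integer in [-1, 13] satisfying this is 0.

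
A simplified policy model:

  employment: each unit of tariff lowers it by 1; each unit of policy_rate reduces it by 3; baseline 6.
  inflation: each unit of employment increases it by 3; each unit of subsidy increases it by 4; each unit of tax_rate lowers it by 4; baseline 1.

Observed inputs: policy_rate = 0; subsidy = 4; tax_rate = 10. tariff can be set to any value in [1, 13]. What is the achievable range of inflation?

-44 to -8

Substituting into the employment equation gives employment = -tariff + 6.
inflation becomes -3*tariff - 5.
Linear in tariff, so extremes are at the endpoints: tariff = 1 gives inflation = -8; tariff = 13 gives inflation = -44.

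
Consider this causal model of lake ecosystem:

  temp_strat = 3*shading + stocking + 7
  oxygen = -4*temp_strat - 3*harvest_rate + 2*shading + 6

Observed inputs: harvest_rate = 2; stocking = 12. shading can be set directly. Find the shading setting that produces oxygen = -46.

shading = -3

Substituting into the temp_strat equation gives temp_strat = 3*shading + 19.
Substituting into the oxygen equation gives oxygen = -10*shading - 76.
Solve -10*shading - 76 = -46: shading = (-46 + 76) / -10 = -3.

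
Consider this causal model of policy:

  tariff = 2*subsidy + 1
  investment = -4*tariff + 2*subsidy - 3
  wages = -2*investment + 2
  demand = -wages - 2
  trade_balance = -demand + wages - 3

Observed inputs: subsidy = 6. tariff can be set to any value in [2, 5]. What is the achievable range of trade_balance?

Intervening on tariff fixes its value directly, overriding its dependence on subsidy.
Substituting into the investment equation gives investment = -4*tariff + 9.
wages becomes 8*tariff - 16.
This gives demand = -8*tariff + 14.
So trade_balance = 16*tariff - 33.
Linear in tariff, so extremes are at the endpoints: tariff = 2 gives trade_balance = -1; tariff = 5 gives trade_balance = 47.

-1 to 47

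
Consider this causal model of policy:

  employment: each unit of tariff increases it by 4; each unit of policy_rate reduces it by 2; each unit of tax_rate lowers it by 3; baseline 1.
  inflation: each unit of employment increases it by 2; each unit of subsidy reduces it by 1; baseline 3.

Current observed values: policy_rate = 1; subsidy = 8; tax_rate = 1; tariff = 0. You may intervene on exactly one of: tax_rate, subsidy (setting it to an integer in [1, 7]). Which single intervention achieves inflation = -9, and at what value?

Intervening on tax_rate: inflation = -6*tax_rate - 7. Reaching -9 requires tax_rate = 1/3, not an integer.
Intervening on subsidy: with other inputs at their observed values, inflation = -subsidy - 5. Solving for -9 gives subsidy = 4, within [1, 7].

set subsidy = 4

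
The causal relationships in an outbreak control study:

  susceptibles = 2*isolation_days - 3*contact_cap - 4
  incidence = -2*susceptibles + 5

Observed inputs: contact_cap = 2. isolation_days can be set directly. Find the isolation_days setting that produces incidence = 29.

isolation_days = -1

Substituting into the susceptibles equation gives susceptibles = 2*isolation_days - 10.
Substituting into the incidence equation gives incidence = -4*isolation_days + 25.
Solve -4*isolation_days + 25 = 29: isolation_days = (29 - 25) / -4 = -1.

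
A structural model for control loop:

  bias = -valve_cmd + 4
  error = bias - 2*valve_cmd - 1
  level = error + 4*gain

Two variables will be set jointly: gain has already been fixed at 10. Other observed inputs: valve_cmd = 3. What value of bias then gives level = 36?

With gain held at 10:
Intervening on bias fixes its value directly, overriding its dependence on valve_cmd.
Substituting into the error equation gives error = bias - 7.
Substituting into the level equation gives level = bias + 33.
Solve bias + 33 = 36: bias = (36 - 33) / 1 = 3.

bias = 3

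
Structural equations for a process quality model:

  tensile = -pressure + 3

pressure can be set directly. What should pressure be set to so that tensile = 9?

Solve -pressure + 3 = 9: pressure = (9 - 3) / -1 = -6.

pressure = -6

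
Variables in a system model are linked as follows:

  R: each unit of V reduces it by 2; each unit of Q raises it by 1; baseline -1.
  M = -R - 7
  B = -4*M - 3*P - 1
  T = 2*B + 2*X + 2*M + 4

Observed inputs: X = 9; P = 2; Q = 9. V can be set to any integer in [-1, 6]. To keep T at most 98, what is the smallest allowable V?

Substituting into the R equation gives R = -2*V + 8.
So M = 2*V - 15.
Substituting into the B equation gives B = -8*V + 53.
T becomes -12*V + 98.
Require -12*V + 98 ≤ 98, so V ≥ 0.
The smallest integer in [-1, 6] satisfying this is 0.

V = 0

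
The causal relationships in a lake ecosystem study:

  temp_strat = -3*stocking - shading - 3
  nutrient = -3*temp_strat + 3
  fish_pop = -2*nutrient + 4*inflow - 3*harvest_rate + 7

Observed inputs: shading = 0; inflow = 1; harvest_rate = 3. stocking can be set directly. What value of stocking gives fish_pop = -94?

Substituting into the temp_strat equation gives temp_strat = -3*stocking - 3.
Substituting into the nutrient equation gives nutrient = 9*stocking + 12.
Substituting into the fish_pop equation gives fish_pop = -18*stocking - 22.
Solve -18*stocking - 22 = -94: stocking = (-94 + 22) / -18 = 4.

stocking = 4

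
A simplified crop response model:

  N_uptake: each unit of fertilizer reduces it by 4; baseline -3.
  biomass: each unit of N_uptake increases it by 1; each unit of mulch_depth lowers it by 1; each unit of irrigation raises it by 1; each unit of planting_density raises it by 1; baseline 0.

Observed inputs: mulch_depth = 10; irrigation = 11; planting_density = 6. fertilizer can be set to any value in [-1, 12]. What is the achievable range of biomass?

-44 to 8

Substituting into the biomass equation gives biomass = -4*fertilizer + 4.
Linear in fertilizer, so extremes are at the endpoints: fertilizer = -1 gives biomass = 8; fertilizer = 12 gives biomass = -44.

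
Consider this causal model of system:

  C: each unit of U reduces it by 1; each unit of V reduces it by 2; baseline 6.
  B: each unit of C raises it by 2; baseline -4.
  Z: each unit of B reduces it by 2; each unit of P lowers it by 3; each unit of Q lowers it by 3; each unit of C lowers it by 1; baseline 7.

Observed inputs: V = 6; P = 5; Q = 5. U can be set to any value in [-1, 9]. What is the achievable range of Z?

10 to 60

Substituting into the C equation gives C = -U - 6.
B becomes -2*U - 16.
Substituting into the Z equation gives Z = 5*U + 15.
Linear in U, so extremes are at the endpoints: U = -1 gives Z = 10; U = 9 gives Z = 60.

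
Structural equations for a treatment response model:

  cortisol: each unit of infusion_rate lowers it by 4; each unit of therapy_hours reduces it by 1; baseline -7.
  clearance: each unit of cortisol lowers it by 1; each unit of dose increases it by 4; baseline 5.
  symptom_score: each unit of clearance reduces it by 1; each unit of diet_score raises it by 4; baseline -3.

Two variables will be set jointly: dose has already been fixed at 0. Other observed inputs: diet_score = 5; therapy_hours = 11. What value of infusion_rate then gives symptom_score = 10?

With dose held at 0:
Substituting into the cortisol equation gives cortisol = -4*infusion_rate - 18.
Substituting into the clearance equation gives clearance = 4*infusion_rate + 23.
symptom_score becomes -4*infusion_rate - 6.
Solve -4*infusion_rate - 6 = 10: infusion_rate = (10 + 6) / -4 = -4.

infusion_rate = -4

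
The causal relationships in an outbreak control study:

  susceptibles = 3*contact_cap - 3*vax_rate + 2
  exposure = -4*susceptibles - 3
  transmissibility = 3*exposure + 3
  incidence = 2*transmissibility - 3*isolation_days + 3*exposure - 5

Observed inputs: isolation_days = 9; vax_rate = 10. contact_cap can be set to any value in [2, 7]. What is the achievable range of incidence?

199 to 739

Substituting into the susceptibles equation gives susceptibles = 3*contact_cap - 28.
Substituting into the exposure equation gives exposure = -12*contact_cap + 109.
Substituting into the transmissibility equation gives transmissibility = -36*contact_cap + 330.
Substituting into the incidence equation gives incidence = -108*contact_cap + 955.
Linear in contact_cap, so extremes are at the endpoints: contact_cap = 2 gives incidence = 739; contact_cap = 7 gives incidence = 199.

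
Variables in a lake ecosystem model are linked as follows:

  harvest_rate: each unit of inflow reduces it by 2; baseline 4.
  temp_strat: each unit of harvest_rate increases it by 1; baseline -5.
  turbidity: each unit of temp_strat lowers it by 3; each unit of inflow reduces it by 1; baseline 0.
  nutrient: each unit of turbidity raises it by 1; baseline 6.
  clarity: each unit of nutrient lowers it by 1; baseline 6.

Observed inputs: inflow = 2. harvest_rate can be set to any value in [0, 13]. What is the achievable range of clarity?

-13 to 26

Intervening on harvest_rate fixes its value directly, overriding its dependence on inflow.
Substituting into the turbidity equation gives turbidity = -3*harvest_rate + 13.
Substituting into the nutrient equation gives nutrient = -3*harvest_rate + 19.
clarity becomes 3*harvest_rate - 13.
Linear in harvest_rate, so extremes are at the endpoints: harvest_rate = 0 gives clarity = -13; harvest_rate = 13 gives clarity = 26.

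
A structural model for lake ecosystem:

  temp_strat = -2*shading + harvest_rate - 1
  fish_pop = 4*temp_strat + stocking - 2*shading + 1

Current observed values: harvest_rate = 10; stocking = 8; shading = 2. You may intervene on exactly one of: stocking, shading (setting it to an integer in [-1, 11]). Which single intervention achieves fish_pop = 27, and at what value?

Intervening on stocking: with other inputs at their observed values, fish_pop = stocking + 17. Solving for 27 gives stocking = 10, within [-1, 11].
Intervening on shading: fish_pop = -10*shading + 45. Reaching 27 requires shading = 9/5, not an integer.

set stocking = 10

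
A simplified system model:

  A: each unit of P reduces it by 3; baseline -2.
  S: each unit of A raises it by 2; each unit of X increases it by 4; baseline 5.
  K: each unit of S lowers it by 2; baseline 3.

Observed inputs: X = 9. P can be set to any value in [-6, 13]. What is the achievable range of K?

-143 to 85

Substituting into the S equation gives S = -6*P + 37.
Substituting into the K equation gives K = 12*P - 71.
Linear in P, so extremes are at the endpoints: P = -6 gives K = -143; P = 13 gives K = 85.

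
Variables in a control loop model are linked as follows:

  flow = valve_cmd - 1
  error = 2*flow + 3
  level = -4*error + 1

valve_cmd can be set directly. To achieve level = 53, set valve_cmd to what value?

Substituting into the error equation gives error = 2*valve_cmd + 1.
Substituting into the level equation gives level = -8*valve_cmd - 3.
Solve -8*valve_cmd - 3 = 53: valve_cmd = (53 + 3) / -8 = -7.

valve_cmd = -7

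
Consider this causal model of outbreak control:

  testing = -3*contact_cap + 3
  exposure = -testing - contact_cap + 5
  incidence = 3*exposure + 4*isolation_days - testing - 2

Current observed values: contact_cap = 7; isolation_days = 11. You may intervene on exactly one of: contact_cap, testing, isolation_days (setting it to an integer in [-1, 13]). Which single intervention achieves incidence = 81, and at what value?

Intervening on contact_cap: with other inputs at their observed values, incidence = 9*contact_cap + 45. Solving for 81 gives contact_cap = 4, within [-1, 13].
Intervening on testing: incidence = -4*testing + 36. Reaching 81 requires testing = -45/4, not an integer.
Intervening on isolation_days: incidence = 4*isolation_days + 64. Reaching 81 requires isolation_days = 17/4, not an integer.

set contact_cap = 4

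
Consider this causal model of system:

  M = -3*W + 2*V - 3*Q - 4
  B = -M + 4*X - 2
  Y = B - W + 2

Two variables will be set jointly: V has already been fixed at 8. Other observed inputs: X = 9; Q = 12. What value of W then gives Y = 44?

With V held at 8:
Substituting into the M equation gives M = -3*W - 24.
Substituting into the B equation gives B = 3*W + 58.
Y becomes 2*W + 60.
Solve 2*W + 60 = 44: W = (44 - 60) / 2 = -8.

W = -8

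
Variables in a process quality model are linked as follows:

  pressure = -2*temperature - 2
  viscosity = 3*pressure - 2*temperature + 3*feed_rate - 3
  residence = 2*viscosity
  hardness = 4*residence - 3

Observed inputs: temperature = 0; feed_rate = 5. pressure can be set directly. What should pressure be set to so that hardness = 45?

Intervening on pressure fixes its value directly, overriding its dependence on temperature.
Substituting into the viscosity equation gives viscosity = 3*pressure + 12.
So residence = 6*pressure + 24.
Substituting into the hardness equation gives hardness = 24*pressure + 93.
Solve 24*pressure + 93 = 45: pressure = (45 - 93) / 24 = -2.

pressure = -2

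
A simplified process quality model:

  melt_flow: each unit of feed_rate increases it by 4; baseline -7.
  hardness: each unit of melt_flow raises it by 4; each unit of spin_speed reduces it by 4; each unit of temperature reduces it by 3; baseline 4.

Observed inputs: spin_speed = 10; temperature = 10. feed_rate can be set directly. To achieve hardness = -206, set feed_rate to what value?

Substituting into the hardness equation gives hardness = 16*feed_rate - 94.
Solve 16*feed_rate - 94 = -206: feed_rate = (-206 + 94) / 16 = -7.

feed_rate = -7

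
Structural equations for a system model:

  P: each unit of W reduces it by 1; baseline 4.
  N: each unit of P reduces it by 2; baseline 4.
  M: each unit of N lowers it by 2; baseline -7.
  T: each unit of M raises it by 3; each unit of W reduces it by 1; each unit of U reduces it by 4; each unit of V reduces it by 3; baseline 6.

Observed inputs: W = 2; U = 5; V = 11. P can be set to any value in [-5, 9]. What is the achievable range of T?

-154 to 14

Intervening on P fixes its value directly, overriding its dependence on W.
Substituting into the M equation gives M = 4*P - 15.
T becomes 12*P - 94.
Linear in P, so extremes are at the endpoints: P = -5 gives T = -154; P = 9 gives T = 14.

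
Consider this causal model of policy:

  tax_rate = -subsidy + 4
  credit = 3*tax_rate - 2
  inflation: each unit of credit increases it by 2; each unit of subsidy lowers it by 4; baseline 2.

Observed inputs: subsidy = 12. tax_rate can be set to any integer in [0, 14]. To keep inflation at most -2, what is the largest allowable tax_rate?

Intervening on tax_rate fixes its value directly, overriding its dependence on subsidy.
Substituting into the inflation equation gives inflation = 6*tax_rate - 50.
Require 6*tax_rate - 50 ≤ -2, so tax_rate ≤ 8.
The largest integer in [0, 14] satisfying this is 8.

tax_rate = 8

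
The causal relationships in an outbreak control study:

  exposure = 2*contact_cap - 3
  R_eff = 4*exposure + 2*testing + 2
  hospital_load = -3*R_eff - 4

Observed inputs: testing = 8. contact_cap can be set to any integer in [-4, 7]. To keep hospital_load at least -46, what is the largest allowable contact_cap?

Substituting into the R_eff equation gives R_eff = 8*contact_cap + 6.
hospital_load becomes -24*contact_cap - 22.
Require -24*contact_cap - 22 ≥ -46, so contact_cap ≤ 1.
The largest integer in [-4, 7] satisfying this is 1.

contact_cap = 1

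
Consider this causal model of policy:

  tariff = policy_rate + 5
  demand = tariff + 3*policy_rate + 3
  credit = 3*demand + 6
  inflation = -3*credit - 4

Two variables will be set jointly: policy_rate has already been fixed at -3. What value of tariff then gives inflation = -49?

With policy_rate held at -3:
Intervening on tariff fixes its value directly, overriding its dependence on policy_rate.
Substituting into the demand equation gives demand = tariff - 6.
Substituting into the credit equation gives credit = 3*tariff - 12.
Substituting into the inflation equation gives inflation = -9*tariff + 32.
Solve -9*tariff + 32 = -49: tariff = (-49 - 32) / -9 = 9.

tariff = 9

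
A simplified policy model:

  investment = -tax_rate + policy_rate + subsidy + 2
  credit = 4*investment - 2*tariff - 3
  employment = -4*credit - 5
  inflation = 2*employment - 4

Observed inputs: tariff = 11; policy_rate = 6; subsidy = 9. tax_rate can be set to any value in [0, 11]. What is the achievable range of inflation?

-358 to -6

Substituting into the investment equation gives investment = -tax_rate + 17.
Substituting into the credit equation gives credit = -4*tax_rate + 43.
employment becomes 16*tax_rate - 177.
inflation becomes 32*tax_rate - 358.
Linear in tax_rate, so extremes are at the endpoints: tax_rate = 0 gives inflation = -358; tax_rate = 11 gives inflation = -6.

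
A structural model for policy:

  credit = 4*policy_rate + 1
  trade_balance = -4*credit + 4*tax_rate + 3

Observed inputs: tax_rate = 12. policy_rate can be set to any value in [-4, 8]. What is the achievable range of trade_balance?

Substituting into the trade_balance equation gives trade_balance = -16*policy_rate + 47.
Linear in policy_rate, so extremes are at the endpoints: policy_rate = -4 gives trade_balance = 111; policy_rate = 8 gives trade_balance = -81.

-81 to 111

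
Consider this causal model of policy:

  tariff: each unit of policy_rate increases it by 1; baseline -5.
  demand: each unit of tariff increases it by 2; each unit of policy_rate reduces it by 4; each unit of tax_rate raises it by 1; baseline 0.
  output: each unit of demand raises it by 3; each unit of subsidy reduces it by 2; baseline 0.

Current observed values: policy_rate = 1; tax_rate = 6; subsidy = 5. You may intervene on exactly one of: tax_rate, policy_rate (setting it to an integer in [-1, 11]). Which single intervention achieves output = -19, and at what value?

Intervening on tax_rate: with other inputs at their observed values, output = 3*tax_rate - 46. Solving for -19 gives tax_rate = 9, within [-1, 11].
Intervening on policy_rate: output = -6*policy_rate - 22. Reaching -19 requires policy_rate = -1/2, not an integer.

set tax_rate = 9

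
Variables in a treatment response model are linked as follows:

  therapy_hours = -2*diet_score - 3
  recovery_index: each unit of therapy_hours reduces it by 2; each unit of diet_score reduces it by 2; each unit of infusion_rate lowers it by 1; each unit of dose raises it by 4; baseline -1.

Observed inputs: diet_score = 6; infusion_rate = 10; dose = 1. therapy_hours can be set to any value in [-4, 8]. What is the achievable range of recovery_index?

Intervening on therapy_hours fixes its value directly, overriding its dependence on diet_score.
Substituting into the recovery_index equation gives recovery_index = -2*therapy_hours - 19.
Linear in therapy_hours, so extremes are at the endpoints: therapy_hours = -4 gives recovery_index = -11; therapy_hours = 8 gives recovery_index = -35.

-35 to -11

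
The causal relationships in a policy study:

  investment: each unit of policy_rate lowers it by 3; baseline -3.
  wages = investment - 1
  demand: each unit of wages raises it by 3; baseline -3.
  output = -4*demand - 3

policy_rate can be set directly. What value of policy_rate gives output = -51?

Substituting into the wages equation gives wages = -3*policy_rate - 4.
Substituting into the demand equation gives demand = -9*policy_rate - 15.
So output = 36*policy_rate + 57.
Solve 36*policy_rate + 57 = -51: policy_rate = (-51 - 57) / 36 = -3.

policy_rate = -3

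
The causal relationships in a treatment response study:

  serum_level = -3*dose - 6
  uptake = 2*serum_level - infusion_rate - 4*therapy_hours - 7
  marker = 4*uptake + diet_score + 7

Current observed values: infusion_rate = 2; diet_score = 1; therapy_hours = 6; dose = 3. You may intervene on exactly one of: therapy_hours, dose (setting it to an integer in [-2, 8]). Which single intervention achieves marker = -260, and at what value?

set therapy_hours = 7

Intervening on therapy_hours: with other inputs at their observed values, marker = -16*therapy_hours - 148. Solving for -260 gives therapy_hours = 7, within [-2, 8].
Intervening on dose: marker = -24*dose - 172. Reaching -260 requires dose = 11/3, not an integer.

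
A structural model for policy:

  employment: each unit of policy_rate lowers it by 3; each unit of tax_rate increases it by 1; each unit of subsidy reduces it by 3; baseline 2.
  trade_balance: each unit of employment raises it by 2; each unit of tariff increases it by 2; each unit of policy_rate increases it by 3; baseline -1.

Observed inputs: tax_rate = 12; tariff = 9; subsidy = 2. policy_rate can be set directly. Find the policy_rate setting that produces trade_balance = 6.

policy_rate = 9

Substituting into the employment equation gives employment = -3*policy_rate + 8.
Substituting into the trade_balance equation gives trade_balance = -3*policy_rate + 33.
Solve -3*policy_rate + 33 = 6: policy_rate = (6 - 33) / -3 = 9.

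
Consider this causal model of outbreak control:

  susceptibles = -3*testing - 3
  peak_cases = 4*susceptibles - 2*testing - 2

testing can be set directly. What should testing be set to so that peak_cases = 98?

Substituting into the peak_cases equation gives peak_cases = -14*testing - 14.
Solve -14*testing - 14 = 98: testing = (98 + 14) / -14 = -8.

testing = -8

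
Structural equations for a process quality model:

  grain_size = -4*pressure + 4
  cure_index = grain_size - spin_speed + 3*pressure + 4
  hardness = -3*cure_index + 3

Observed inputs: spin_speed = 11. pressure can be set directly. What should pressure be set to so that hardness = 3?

Substituting into the cure_index equation gives cure_index = -pressure - 3.
hardness becomes 3*pressure + 12.
Solve 3*pressure + 12 = 3: pressure = (3 - 12) / 3 = -3.

pressure = -3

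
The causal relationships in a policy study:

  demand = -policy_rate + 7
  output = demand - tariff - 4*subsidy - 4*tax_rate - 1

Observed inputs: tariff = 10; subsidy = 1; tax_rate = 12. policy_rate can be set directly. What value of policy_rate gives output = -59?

policy_rate = 3

Substituting into the output equation gives output = -policy_rate - 56.
Solve -policy_rate - 56 = -59: policy_rate = (-59 + 56) / -1 = 3.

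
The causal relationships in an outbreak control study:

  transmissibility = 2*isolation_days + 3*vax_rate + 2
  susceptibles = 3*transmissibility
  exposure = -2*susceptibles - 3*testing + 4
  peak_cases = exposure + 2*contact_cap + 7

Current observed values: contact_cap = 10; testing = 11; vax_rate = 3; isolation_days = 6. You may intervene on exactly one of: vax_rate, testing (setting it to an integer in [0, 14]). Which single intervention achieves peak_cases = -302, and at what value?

set vax_rate = 12

Intervening on vax_rate: with other inputs at their observed values, peak_cases = -18*vax_rate - 86. Solving for -302 gives vax_rate = 12, within [0, 14].
Intervening on testing: peak_cases = -3*testing - 107. Reaching -302 requires testing = 65, outside [0, 14].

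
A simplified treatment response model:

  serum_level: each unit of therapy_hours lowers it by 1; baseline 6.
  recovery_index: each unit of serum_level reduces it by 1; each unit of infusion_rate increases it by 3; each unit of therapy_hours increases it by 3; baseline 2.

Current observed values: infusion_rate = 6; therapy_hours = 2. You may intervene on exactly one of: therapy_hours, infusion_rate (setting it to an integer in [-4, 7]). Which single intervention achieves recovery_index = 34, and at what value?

Intervening on therapy_hours: with other inputs at their observed values, recovery_index = 4*therapy_hours + 14. Solving for 34 gives therapy_hours = 5, within [-4, 7].
Intervening on infusion_rate: recovery_index = 3*infusion_rate + 4. Reaching 34 requires infusion_rate = 10, outside [-4, 7].

set therapy_hours = 5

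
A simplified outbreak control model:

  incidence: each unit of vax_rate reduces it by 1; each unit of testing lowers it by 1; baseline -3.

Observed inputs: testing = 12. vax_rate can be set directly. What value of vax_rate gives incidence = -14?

vax_rate = -1

Substituting into the incidence equation gives incidence = -vax_rate - 15.
Solve -vax_rate - 15 = -14: vax_rate = (-14 + 15) / -1 = -1.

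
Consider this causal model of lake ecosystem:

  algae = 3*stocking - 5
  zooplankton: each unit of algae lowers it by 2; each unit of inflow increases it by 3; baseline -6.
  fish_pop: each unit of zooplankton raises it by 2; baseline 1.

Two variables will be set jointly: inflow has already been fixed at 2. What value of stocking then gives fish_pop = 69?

stocking = -4

With inflow held at 2:
Substituting into the zooplankton equation gives zooplankton = -6*stocking + 10.
Substituting into the fish_pop equation gives fish_pop = -12*stocking + 21.
Solve -12*stocking + 21 = 69: stocking = (69 - 21) / -12 = -4.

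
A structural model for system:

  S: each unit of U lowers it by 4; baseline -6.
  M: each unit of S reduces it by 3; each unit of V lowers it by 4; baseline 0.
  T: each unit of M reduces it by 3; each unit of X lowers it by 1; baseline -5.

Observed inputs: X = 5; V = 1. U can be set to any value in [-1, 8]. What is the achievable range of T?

-340 to -16

Substituting into the M equation gives M = 12*U + 14.
This gives T = -36*U - 52.
Linear in U, so extremes are at the endpoints: U = -1 gives T = -16; U = 8 gives T = -340.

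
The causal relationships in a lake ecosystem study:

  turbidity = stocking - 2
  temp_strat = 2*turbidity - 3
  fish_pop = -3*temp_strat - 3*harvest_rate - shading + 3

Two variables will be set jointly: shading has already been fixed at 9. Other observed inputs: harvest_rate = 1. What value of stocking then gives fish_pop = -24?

With shading held at 9:
Substituting into the temp_strat equation gives temp_strat = 2*stocking - 7.
Substituting into the fish_pop equation gives fish_pop = -6*stocking + 12.
Solve -6*stocking + 12 = -24: stocking = (-24 - 12) / -6 = 6.

stocking = 6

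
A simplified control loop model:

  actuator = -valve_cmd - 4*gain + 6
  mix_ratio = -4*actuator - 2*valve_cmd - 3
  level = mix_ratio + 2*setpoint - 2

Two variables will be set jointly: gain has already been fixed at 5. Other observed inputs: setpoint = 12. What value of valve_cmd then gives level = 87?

With gain held at 5:
Substituting into the actuator equation gives actuator = -valve_cmd - 14.
Substituting into the mix_ratio equation gives mix_ratio = 2*valve_cmd + 53.
Substituting into the level equation gives level = 2*valve_cmd + 75.
Solve 2*valve_cmd + 75 = 87: valve_cmd = (87 - 75) / 2 = 6.

valve_cmd = 6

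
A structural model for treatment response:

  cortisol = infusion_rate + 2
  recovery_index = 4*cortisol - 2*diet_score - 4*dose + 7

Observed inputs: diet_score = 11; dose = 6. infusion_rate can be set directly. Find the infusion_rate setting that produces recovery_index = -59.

Substituting into the recovery_index equation gives recovery_index = 4*infusion_rate - 31.
Solve 4*infusion_rate - 31 = -59: infusion_rate = (-59 + 31) / 4 = -7.

infusion_rate = -7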